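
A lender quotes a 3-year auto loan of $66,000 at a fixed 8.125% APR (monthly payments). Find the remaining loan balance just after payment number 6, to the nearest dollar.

$56,083

With monthly rate i = 8.125%/12 = 0.0067708, the balance after k of n payments is P · [(1+i)^n − (1+i)^k] / [(1+i)^n − 1].
(1+0.0067708)^36 = 1.27497747 and (1+0.0067708)^6 = 1.04131890, so the balance is 66,000 × (1.27497747 − 1.04131890) / (1.27497747 − 1) = $56,082.65.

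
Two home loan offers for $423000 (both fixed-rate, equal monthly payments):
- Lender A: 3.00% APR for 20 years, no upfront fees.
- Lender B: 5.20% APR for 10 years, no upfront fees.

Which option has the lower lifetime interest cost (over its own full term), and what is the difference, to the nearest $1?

Lender A: monthly rate = 3%/12 = 0.0025000; payment = 423,000 × 0.0025000 / (1 − (1+0.0025000)^−240) = $2,345.95.
Total interest on Lender A = 240 × $2,345.95 − $423,000 = $140,028.00.
Lender B: monthly rate = 5.2%/12 = 0.0043333; payment = 423,000 × 0.0043333 / (1 − (1+0.0043333)^−120) = $4,528.04.
Total interest on Lender B = 120 × $4,528.04 − $423,000 = $120,364.80.
Lender B is lower by $19,663.20.

Lender B by $19,663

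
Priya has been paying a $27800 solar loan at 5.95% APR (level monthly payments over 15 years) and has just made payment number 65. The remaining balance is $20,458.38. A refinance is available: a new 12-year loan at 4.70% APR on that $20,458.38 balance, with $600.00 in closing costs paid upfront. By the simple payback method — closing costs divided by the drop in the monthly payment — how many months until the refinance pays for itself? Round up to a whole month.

Current payment = 27,800 × 5.95%/12 / (1 − (1+0.0049583)^−180) = $233.84.
Refinanced payment = 20,458.38 × 0.0039167 / (1 − (1+0.0039167)^−144) = $186.15.
Monthly savings = $233.84 − $186.15 = $47.69.
Break-even = $600.00 / $47.69 = 12.58 → 13 months.

13 months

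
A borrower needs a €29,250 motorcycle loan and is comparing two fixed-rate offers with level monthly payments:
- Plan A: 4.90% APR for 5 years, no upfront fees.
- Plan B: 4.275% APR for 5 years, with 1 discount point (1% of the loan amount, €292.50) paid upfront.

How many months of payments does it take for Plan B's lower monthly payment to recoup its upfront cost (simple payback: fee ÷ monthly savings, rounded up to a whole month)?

36 months

Plan A: at 4.90% the monthly rate is 0.0040833, so the payment is 29,250 × 0.0040833 / (1 − 1.0040833^−60) = €550.64.
Plan B: monthly rate = 4.275%/12 = 0.0035625; payment = 29,250 × 0.0035625 / (1 − (1+0.0035625)^−60) = €542.32.
Monthly savings = €550.64 − €542.32 = €8.32.
Break-even = €292.50 / €8.32 = 35.16 → 36 months.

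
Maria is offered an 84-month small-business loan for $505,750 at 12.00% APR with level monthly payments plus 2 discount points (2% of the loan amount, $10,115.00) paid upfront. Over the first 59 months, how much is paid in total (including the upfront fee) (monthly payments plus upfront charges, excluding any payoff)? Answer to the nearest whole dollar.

Monthly rate = 12%/12 = 0.0100000; payment = 505,750 × 0.0100000 / (1 − (1+0.0100000)^−84) = $8,927.87.
Total outlay = 59 × $8,927.87 + $10,115.00 = $536,859.33.

$536,859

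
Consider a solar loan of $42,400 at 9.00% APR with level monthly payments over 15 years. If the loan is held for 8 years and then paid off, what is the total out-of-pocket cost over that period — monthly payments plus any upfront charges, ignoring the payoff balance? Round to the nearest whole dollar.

$41,285

Monthly rate = 9%/12 = 0.0075000; payment = 42,400 × 0.0075000 / (1 − (1+0.0075000)^−180) = $430.05.
Total outlay = 96 × $430.05 = $41,284.80.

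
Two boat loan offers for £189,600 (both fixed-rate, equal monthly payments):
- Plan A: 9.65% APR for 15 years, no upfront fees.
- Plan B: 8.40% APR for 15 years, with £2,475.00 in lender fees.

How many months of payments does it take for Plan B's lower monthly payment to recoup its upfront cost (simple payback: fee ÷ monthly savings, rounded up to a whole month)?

18 months

Plan A: monthly rate = 9.65%/12 = 0.0080417; payment = 189,600 × 0.0080417 / (1 − (1+0.0080417)^−180) = £1,997.05.
Plan B: monthly rate = 8.4%/12 = 0.0070000; payment = 189,600 × 0.0070000 / (1 − (1+0.0070000)^−180) = £1,855.97.
Monthly savings = £1,997.05 − £1,855.97 = £141.08.
Break-even = £2,475.00 / £141.08 = 17.54 → 18 months.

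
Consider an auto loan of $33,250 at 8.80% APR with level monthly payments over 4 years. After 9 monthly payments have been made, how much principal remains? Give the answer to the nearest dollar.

With monthly rate i = 8.8%/12 = 0.0073333, the balance after k of n payments is P · [(1+i)^n − (1+i)^k] / [(1+i)^n − 1].
(1+0.0073333)^48 = 1.42008341 and (1+0.0073333)^9 = 1.06796949, so the balance is 33,250 × (1.42008341 − 1.06796949) / (1.42008341 − 1) = $27,870.15.

$27,870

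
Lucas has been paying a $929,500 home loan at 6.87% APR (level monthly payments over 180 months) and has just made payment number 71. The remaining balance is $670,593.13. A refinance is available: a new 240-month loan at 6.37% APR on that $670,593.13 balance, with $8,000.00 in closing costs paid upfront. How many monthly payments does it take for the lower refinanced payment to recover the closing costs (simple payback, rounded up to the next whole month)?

Current payment = 929,500 × 6.87%/12 / (1 − (1+0.0057250)^−180) = $8,287.20.
Refinanced payment = 670,593.13 × 0.0053083 / (1 − (1+0.0053083)^−240) = $4,948.57.
Monthly savings = $8,287.20 − $4,948.57 = $3,338.63.
Break-even = $8,000.00 / $3,338.63 = 2.40 → 3 months.

3 months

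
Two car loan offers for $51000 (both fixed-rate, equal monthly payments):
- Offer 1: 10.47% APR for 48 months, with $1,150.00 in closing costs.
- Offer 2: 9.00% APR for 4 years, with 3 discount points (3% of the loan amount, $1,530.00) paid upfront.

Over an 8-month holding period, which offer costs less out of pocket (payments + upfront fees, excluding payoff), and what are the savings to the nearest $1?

Offer 1: monthly rate = 10.47%/12 = 0.0087250; payment = 51,000 × 0.0087250 / (1 − (1+0.0087250)^−48) = $1,305.03.
Offer 2: monthly rate = 9%/12 = 0.0075000; payment = 51,000 × 0.0075000 / (1 − (1+0.0075000)^−48) = $1,269.14.
Over 8 months: Offer 1 costs 8 × $1,305.03 + $1,150.00 = $11,590.24; Offer 2 costs 8 × $1,269.14 + $1,530.00 = $11,683.12.
Offer 1 is cheaper by $11,683.12 − $11,590.24 = $92.88.

Offer 1 by $93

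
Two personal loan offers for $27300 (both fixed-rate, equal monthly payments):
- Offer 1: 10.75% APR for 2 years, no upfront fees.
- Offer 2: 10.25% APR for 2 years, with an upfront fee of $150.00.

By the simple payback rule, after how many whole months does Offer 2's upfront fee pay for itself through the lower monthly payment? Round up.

Offer 1: at 10.75% the monthly rate is 0.0089583, so the payment is 27,300 × 0.0089583 / (1 − 1.0089583^−24) = $1,269.23.
Offer 2: at 10.25% the monthly rate is 0.0085417, so the payment is 27,300 × 0.0085417 / (1 − 1.0085417^−24) = $1,262.91.
Monthly savings = $1,269.23 − $1,262.91 = $6.32.
Break-even = $150.00 / $6.32 = 23.73 → 24 months.

24 months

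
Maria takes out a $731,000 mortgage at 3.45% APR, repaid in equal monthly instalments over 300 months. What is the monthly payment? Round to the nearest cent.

Monthly rate = 3.45%/12 = 0.0028750; payment = 731,000 × 0.0028750 / (1 − (1+0.0028750)^−300) = $3,639.99.

$3,639.99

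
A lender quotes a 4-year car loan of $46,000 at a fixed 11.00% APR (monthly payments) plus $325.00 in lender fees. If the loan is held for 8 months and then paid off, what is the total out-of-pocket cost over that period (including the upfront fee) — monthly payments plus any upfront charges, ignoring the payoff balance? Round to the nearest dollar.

At 11.00% the monthly rate is 0.0091667, so the payment is 46,000 × 0.0091667 / (1 − 1.0091667^−48) = $1,188.89.
Total outlay = 8 × $1,188.89 + $325.00 = $9,836.12.

$9,836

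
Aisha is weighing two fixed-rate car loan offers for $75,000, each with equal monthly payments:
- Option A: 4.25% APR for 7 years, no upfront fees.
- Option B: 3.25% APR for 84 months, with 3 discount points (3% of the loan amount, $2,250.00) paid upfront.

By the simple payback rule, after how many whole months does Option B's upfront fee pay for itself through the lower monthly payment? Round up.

66 months

Option A: at 4.25% the monthly rate is 0.0035417, so the payment is 75,000 × 0.0035417 / (1 − 1.0035417^−84) = $1,033.81.
Option B: at 3.25% the monthly rate is 0.0027083, so the payment is 75,000 × 0.0027083 / (1 − 1.0027083^−84) = $999.47.
Monthly savings = $1,033.81 − $999.47 = $34.34.
Break-even = $2,250.00 / $34.34 = 65.52 → 66 months.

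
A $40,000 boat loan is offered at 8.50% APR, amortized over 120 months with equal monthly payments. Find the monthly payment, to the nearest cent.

At 8.50% the monthly rate is 0.0070833, so the payment is 40,000 × 0.0070833 / (1 − 1.0070833^−120) = $495.94.

$495.94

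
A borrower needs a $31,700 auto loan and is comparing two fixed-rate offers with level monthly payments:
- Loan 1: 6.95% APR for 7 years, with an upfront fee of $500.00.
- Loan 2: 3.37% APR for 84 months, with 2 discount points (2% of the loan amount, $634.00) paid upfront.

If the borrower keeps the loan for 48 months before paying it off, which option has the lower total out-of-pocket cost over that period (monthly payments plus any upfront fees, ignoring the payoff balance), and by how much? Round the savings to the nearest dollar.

Loan 2 by $2,434

Loan 1: monthly rate = 6.95%/12 = 0.0057917; payment = 31,700 × 0.0057917 / (1 − (1+0.0057917)^−84) = $477.66.
Loan 2: at 3.37% the monthly rate is 0.0028083, so the payment is 31,700 × 0.0028083 / (1 − 1.0028083^−84) = $424.17.
Over 48 months: Loan 1 costs 48 × $477.66 + $500.00 = $23,427.68; Loan 2 costs 48 × $424.17 + $634.00 = $20,994.16.
Loan 2 is cheaper by $23,427.68 − $20,994.16 = $2,433.52.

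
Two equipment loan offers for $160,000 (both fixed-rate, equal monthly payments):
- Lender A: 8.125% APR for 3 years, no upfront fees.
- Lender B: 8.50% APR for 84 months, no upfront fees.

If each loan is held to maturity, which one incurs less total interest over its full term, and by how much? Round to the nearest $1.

Lender A by $32,013

Lender A: at 8.125% the monthly rate is 0.0067708, so the payment is 160,000 × 0.0067708 / (1 − 1.0067708^−36) = $5,023.05.
Total interest on Lender A = 36 × $5,023.05 − $160,000 = $20,829.80.
Lender B: at 8.50% the monthly rate is 0.0070833, so the payment is 160,000 × 0.0070833 / (1 − 1.0070833^−84) = $2,533.84.
Total interest on Lender B = 84 × $2,533.84 − $160,000 = $52,842.56.
Lender A is lower by $32,012.76.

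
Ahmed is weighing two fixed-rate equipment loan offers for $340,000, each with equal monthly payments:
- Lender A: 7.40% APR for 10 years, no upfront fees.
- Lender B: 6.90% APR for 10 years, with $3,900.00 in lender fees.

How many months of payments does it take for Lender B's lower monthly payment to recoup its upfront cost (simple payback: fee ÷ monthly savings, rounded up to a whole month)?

Lender A: monthly rate = 7.4%/12 = 0.0061667; payment = 340,000 × 0.0061667 / (1 − (1+0.0061667)^−120) = $4,018.14.
Lender B: at 6.90% the monthly rate is 0.0057500, so the payment is 340,000 × 0.0057500 / (1 − 1.0057500^−120) = $3,930.19.
Monthly savings = $4,018.14 − $3,930.19 = $87.95.
Break-even = $3,900.00 / $87.95 = 44.34 → 45 months.

45 months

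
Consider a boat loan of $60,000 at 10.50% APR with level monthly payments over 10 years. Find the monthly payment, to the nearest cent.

$809.61

At 10.50% the monthly rate is 0.0087500, so the payment is 60,000 × 0.0087500 / (1 − 1.0087500^−120) = $809.61.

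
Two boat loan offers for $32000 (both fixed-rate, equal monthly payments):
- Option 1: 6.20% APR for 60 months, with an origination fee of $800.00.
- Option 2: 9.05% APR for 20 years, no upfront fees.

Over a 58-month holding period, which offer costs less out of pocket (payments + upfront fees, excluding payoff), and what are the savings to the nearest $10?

Option 2 by $20,100

Option 1: at 6.20% the monthly rate is 0.0051667, so the payment is 32,000 × 0.0051667 / (1 − 1.0051667^−60) = $621.63.
Option 2: monthly rate = 9.05%/12 = 0.0075417; payment = 32,000 × 0.0075417 / (1 − (1+0.0075417)^−240) = $288.94.
Over 58 months: Option 1 costs 58 × $621.63 + $800.00 = $36,854.54; Option 2 costs 58 × $288.94 = $16,758.52.
Option 2 is cheaper by $36,854.54 − $16,758.52 = $20,096.02.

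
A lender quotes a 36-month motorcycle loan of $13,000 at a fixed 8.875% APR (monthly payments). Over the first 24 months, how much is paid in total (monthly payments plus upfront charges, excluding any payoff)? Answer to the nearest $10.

At 8.875% the monthly rate is 0.0073958, so the payment is 13,000 × 0.0073958 / (1 − 1.0073958^−36) = $412.64.
Total outlay = 24 × $412.64 = $9,903.36.

$9,900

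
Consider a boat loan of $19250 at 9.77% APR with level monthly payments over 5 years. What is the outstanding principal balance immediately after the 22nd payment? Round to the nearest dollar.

With monthly rate i = 9.77%/12 = 0.0081417, the balance after k of n payments is P · [(1+i)^n − (1+i)^k] / [(1+i)^n − 1].
(1+0.0081417)^60 = 1.62664909 and (1+0.0081417)^22 = 1.19529312, so the balance is 19,250 × (1.62664909 − 1.19529312) / (1.62664909 − 1) = $13,250.80.

$13,251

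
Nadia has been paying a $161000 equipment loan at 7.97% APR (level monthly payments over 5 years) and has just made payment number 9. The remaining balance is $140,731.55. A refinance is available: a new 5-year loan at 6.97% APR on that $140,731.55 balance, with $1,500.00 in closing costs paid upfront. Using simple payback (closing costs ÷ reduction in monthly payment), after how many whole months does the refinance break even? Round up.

4 months

Current payment = 161,000 × 7.97%/12 / (1 − (1+0.0066417)^−60) = $3,262.19.
Refinanced payment = 140,731.55 × 0.0058083 / (1 − (1+0.0058083)^−60) = $2,784.66.
Monthly savings = $3,262.19 − $2,784.66 = $477.53.
Break-even = $1,500.00 / $477.53 = 3.14 → 4 months.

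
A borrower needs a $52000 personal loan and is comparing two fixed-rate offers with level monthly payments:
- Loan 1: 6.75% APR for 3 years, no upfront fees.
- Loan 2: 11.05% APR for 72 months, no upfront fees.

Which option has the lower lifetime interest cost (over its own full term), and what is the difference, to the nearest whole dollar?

Loan 1 by $13,771

Loan 1: monthly rate = 6.75%/12 = 0.0056250; payment = 52,000 × 0.0056250 / (1 − (1+0.0056250)^−36) = $1,599.67.
Total interest on Loan 1 = 36 × $1,599.67 − $52,000 = $5,588.12.
Loan 2: at 11.05% the monthly rate is 0.0092083, so the payment is 52,000 × 0.0092083 / (1 − 1.0092083^−72) = $991.10.
Total interest on Loan 2 = 72 × $991.10 − $52,000 = $19,359.20.
Loan 1 is lower by $13,771.08.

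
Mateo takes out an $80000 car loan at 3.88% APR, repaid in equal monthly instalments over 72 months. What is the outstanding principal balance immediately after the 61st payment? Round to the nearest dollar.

$13,457

With monthly rate i = 3.88%/12 = 0.0032333, the balance after k of n payments is P · [(1+i)^n − (1+i)^k] / [(1+i)^n − 1].
(1+0.0032333)^72 = 1.26165512 and (1+0.0032333)^61 = 1.21764073, so the balance is 80,000 × (1.26165512 − 1.21764073) / (1.26165512 − 1) = $13,457.22.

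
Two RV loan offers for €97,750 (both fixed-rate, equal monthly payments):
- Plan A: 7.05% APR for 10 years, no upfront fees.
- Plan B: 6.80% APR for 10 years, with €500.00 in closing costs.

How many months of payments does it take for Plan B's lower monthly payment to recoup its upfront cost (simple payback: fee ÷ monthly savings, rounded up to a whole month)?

40 months

Plan A: at 7.05% the monthly rate is 0.0058750, so the payment is 97,750 × 0.0058750 / (1 − 1.0058750^−120) = €1,137.48.
Plan B: monthly rate = 6.8%/12 = 0.0056667; payment = 97,750 × 0.0056667 / (1 − (1+0.0056667)^−120) = €1,124.91.
Monthly savings = €1,137.48 − €1,124.91 = €12.57.
Break-even = €500.00 / €12.57 = 39.78 → 40 months.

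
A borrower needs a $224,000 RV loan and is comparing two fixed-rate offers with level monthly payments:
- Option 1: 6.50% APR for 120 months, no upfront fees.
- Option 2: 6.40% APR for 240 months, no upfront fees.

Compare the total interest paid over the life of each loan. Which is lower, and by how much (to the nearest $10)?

Option 1 by $92,440

Option 1: at 6.50% the monthly rate is 0.0054167, so the payment is 224,000 × 0.0054167 / (1 − 1.0054167^−120) = $2,543.47.
Total interest on Option 1 = 120 × $2,543.47 − $224,000 = $81,216.40.
Option 2: monthly rate = 6.4%/12 = 0.0053333; payment = 224,000 × 0.0053333 / (1 − (1+0.0053333)^−240) = $1,656.92.
Total interest on Option 2 = 240 × $1,656.92 − $224,000 = $173,660.80.
Option 1 is lower by $92,444.40.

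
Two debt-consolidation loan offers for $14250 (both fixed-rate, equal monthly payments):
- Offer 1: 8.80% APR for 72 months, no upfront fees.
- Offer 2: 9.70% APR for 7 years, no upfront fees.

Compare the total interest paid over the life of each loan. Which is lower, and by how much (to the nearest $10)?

Offer 1: at 8.80% the monthly rate is 0.0073333, so the payment is 14,250 × 0.0073333 / (1 − 1.0073333^−72) = $255.45.
Total interest on Offer 1 = 72 × $255.45 − $14,250 = $4,142.40.
Offer 2: at 9.70% the monthly rate is 0.0080833, so the payment is 14,250 × 0.0080833 / (1 − 1.0080833^−84) = $234.36.
Total interest on Offer 2 = 84 × $234.36 − $14,250 = $5,436.24.
Offer 1 is lower by $1,293.84.

Offer 1 by $1,290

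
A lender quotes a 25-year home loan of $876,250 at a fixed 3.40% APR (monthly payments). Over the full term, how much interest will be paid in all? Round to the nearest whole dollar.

$425,708

At 3.40% the monthly rate is 0.0028333, so the payment is 876,250 × 0.0028333 / (1 − 1.0028333^−300) = $4,339.86.
Total paid = 300 × $4,339.86 = $1,301,958.00; interest = $1,301,958.00 − $876,250 = $425,708.00.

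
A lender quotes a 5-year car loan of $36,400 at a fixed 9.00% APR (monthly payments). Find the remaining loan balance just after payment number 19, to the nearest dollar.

With monthly rate i = 9%/12 = 0.0075000, the balance after k of n payments is P · [(1+i)^n − (1+i)^k] / [(1+i)^n − 1].
(1+0.0075000)^60 = 1.56568103 and (1+0.0075000)^19 = 1.15254009, so the balance is 36,400 × (1.56568103 − 1.15254009) / (1.56568103 − 1) = $26,584.47.

$26,584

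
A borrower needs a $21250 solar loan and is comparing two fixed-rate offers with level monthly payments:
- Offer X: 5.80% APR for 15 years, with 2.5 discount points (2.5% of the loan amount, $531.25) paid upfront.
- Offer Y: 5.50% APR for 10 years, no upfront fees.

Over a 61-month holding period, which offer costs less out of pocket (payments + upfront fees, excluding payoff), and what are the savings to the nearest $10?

Offer X by $2,740

Offer X: monthly rate = 5.8%/12 = 0.0048333; payment = 21,250 × 0.0048333 / (1 − (1+0.0048333)^−180) = $177.03.
Offer Y: monthly rate = 5.5%/12 = 0.0045833; payment = 21,250 × 0.0045833 / (1 − (1+0.0045833)^−120) = $230.62.
Over 61 months: Offer X costs 61 × $177.03 + $531.25 = $11,330.08; Offer Y costs 61 × $230.62 = $14,067.82.
Offer X is cheaper by $14,067.82 − $11,330.08 = $2,737.74.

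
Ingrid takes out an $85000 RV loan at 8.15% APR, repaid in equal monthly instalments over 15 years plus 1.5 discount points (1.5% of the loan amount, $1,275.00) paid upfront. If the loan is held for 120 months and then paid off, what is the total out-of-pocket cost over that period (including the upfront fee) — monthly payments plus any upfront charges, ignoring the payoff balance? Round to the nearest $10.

$99,640

At 8.15% the monthly rate is 0.0067917, so the payment is 85,000 × 0.0067917 / (1 − 1.0067917^−180) = $819.68.
Total outlay = 120 × $819.68 + $1,275.00 = $99,636.60.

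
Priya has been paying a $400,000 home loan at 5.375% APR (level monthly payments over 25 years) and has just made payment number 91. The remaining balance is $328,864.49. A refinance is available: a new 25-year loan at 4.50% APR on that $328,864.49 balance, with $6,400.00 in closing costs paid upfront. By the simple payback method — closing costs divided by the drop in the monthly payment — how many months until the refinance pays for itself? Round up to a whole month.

Current payment = 400,000 × 5.375%/12 / (1 − (1+0.0044792)^−300) = $2,426.58.
Refinanced payment = 328,864.49 × 0.0037500 / (1 − (1+0.0037500)^−300) = $1,827.94.
Monthly savings = $2,426.58 − $1,827.94 = $598.64.
Break-even = $6,400.00 / $598.64 = 10.69 → 11 months.

11 months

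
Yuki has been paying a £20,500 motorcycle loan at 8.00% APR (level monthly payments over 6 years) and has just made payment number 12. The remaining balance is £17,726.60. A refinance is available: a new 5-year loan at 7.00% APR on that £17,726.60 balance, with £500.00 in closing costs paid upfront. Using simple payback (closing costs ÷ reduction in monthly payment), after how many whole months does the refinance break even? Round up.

60 months

Current payment = 20,500 × 8%/12 / (1 − (1+0.0066667)^−72) = £359.43.
Refinanced payment = 17,726.60 × 0.0058333 / (1 − (1+0.0058333)^−60) = £351.01.
Monthly savings = £359.43 − £351.01 = £8.42.
Break-even = £500.00 / £8.42 = 59.38 → 60 months.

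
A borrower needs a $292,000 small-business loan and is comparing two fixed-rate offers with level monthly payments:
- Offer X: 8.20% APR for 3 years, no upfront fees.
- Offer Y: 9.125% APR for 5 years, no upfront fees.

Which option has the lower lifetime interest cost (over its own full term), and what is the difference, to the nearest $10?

Offer X by $34,370

Offer X: at 8.20% the monthly rate is 0.0068333, so the payment is 292,000 × 0.0068333 / (1 − 1.0068333^−36) = $9,177.18.
Total interest on Offer X = 36 × $9,177.18 − $292,000 = $38,378.48.
Offer Y: monthly rate = 9.125%/12 = 0.0076042; payment = 292,000 × 0.0076042 / (1 − (1+0.0076042)^−60) = $6,079.17.
Total interest on Offer Y = 60 × $6,079.17 − $292,000 = $72,750.20.
Offer X is lower by $34,371.72.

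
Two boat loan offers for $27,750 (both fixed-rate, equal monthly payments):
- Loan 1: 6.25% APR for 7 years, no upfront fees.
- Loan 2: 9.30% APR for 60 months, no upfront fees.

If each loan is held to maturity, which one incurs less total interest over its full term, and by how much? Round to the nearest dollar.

Loan 1: monthly rate = 6.25%/12 = 0.0052083; payment = 27,750 × 0.0052083 / (1 − (1+0.0052083)^−84) = $408.72.
Total interest on Loan 1 = 84 × $408.72 − $27,750 = $6,582.48.
Loan 2: at 9.30% the monthly rate is 0.0077500, so the payment is 27,750 × 0.0077500 / (1 − 1.0077500^−60) = $580.09.
Total interest on Loan 2 = 60 × $580.09 − $27,750 = $7,055.40.
Loan 1 is lower by $472.92.

Loan 1 by $473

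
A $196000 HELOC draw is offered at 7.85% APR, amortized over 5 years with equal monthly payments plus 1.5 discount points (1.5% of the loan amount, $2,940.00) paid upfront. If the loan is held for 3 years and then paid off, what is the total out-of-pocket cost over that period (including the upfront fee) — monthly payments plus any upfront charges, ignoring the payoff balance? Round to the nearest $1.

$145,504

At 7.85% the monthly rate is 0.0065417, so the payment is 196,000 × 0.0065417 / (1 − 1.0065417^−60) = $3,960.12.
Total outlay = 36 × $3,960.12 + $2,940.00 = $145,504.32.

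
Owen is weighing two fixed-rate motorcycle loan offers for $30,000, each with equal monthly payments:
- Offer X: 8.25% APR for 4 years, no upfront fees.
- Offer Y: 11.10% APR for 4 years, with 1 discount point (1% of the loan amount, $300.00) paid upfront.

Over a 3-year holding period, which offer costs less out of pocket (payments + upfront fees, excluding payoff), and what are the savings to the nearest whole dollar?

Offer X by $1,773

Offer X: at 8.25% the monthly rate is 0.0068750, so the payment is 30,000 × 0.0068750 / (1 − 1.0068750^−48) = $735.91.
Offer Y: monthly rate = 11.1%/12 = 0.0092500; payment = 30,000 × 0.0092500 / (1 − (1+0.0092500)^−48) = $776.82.
Over 36 months: Offer X costs 36 × $735.91 = $26,492.76; Offer Y costs 36 × $776.82 + $300.00 = $28,265.52.
Offer X is cheaper by $28,265.52 − $26,492.76 = $1,772.76.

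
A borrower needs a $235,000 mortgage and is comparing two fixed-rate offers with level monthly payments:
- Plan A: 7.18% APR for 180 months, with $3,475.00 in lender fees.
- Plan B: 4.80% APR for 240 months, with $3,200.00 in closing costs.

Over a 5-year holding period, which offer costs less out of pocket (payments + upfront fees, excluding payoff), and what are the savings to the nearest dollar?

Plan A: monthly rate = 7.18%/12 = 0.0059833; payment = 235,000 × 0.0059833 / (1 − (1+0.0059833)^−180) = $2,135.97.
Plan B: monthly rate = 4.8%/12 = 0.0040000; payment = 235,000 × 0.0040000 / (1 − (1+0.0040000)^−240) = $1,525.05.
Over 60 months: Plan A costs 60 × $2,135.97 + $3,475.00 = $131,633.20; Plan B costs 60 × $1,525.05 + $3,200.00 = $94,703.00.
Plan B is cheaper by $131,633.20 − $94,703.00 = $36,930.20.

Plan B by $36,930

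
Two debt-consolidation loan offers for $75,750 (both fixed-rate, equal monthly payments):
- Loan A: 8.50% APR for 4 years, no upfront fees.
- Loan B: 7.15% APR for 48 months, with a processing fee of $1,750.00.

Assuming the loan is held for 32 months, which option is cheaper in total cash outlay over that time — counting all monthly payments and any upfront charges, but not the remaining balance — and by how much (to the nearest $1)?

Loan A by $217

Loan A: monthly rate = 8.5%/12 = 0.0070833; payment = 75,750 × 0.0070833 / (1 − (1+0.0070833)^−48) = $1,867.11.
Loan B: at 7.15% the monthly rate is 0.0059583, so the payment is 75,750 × 0.0059583 / (1 − 1.0059583^−48) = $1,819.20.
Over 32 months: Loan A costs 32 × $1,867.11 = $59,747.52; Loan B costs 32 × $1,819.20 + $1,750.00 = $59,964.40.
Loan A is cheaper by $59,964.40 − $59,747.52 = $216.88.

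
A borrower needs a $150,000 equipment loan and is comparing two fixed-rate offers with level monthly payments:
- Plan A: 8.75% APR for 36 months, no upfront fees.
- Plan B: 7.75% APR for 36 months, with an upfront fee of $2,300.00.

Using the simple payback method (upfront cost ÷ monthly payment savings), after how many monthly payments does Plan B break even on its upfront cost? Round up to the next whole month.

Plan A: monthly rate = 8.75%/12 = 0.0072917; payment = 150,000 × 0.0072917 / (1 − (1+0.0072917)^−36) = $4,752.53.
Plan B: at 7.75% the monthly rate is 0.0064583, so the payment is 150,000 × 0.0064583 / (1 − 1.0064583^−36) = $4,683.17.
Monthly savings = $4,752.53 − $4,683.17 = $69.36.
Break-even = $2,300.00 / $69.36 = 33.16 → 34 months.

34 months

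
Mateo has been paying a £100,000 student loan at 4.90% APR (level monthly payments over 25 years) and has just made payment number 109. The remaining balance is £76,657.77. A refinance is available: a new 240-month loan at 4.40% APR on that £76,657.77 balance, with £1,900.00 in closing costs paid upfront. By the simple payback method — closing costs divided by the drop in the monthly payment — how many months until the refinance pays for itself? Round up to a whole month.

Current payment = 100,000 × 4.9%/12 / (1 − (1+0.0040833)^−300) = £578.78.
Refinanced payment = 76,657.77 × 0.0036667 / (1 − (1+0.0036667)^−240) = £480.85.
Monthly savings = £578.78 − £480.85 = £97.93.
Break-even = £1,900.00 / £97.93 = 19.40 → 20 months.

20 months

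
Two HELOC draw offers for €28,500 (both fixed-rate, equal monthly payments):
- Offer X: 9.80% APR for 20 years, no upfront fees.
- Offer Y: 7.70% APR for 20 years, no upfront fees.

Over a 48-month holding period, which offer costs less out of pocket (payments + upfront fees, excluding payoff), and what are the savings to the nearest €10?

Offer Y by €1,830

Offer X: monthly rate = 9.8%/12 = 0.0081667; payment = 28,500 × 0.0081667 / (1 − (1+0.0081667)^−240) = €271.27.
Offer Y: at 7.70% the monthly rate is 0.0064167, so the payment is 28,500 × 0.0064167 / (1 − 1.0064167^−240) = €233.09.
Over 48 months: Offer X costs 48 × €271.27 = €13,020.96; Offer Y costs 48 × €233.09 = €11,188.32.
Offer Y is cheaper by €13,020.96 − €11,188.32 = €1,832.64.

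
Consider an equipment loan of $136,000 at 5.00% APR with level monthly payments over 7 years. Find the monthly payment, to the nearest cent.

$1,922.21

At 5.00% the monthly rate is 0.0041667, so the payment is 136,000 × 0.0041667 / (1 − 1.0041667^−84) = $1,922.21.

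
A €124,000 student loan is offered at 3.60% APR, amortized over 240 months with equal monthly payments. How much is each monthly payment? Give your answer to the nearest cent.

At 3.60% the monthly rate is 0.0030000, so the payment is 124,000 × 0.0030000 / (1 − 1.0030000^−240) = €725.54.

€725.54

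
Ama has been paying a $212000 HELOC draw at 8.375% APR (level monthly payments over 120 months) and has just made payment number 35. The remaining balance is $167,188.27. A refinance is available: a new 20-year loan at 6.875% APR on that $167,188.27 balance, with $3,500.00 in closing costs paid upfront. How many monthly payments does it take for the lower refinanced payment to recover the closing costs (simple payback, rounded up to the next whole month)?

3 months

Current payment = 212,000 × 8.375%/12 / (1 − (1+0.0069792)^−120) = $2,614.34.
Refinanced payment = 167,188.27 × 0.0057292 / (1 − (1+0.0057292)^−240) = $1,283.69.
Monthly savings = $2,614.34 − $1,283.69 = $1,330.65.
Break-even = $3,500.00 / $1,330.65 = 2.63 → 3 months.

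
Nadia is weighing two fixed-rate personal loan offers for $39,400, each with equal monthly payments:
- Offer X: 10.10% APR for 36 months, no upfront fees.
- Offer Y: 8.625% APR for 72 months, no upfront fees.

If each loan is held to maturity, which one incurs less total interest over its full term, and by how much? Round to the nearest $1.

Offer X: monthly rate = 10.1%/12 = 0.0084167; payment = 39,400 × 0.0084167 / (1 − (1+0.0084167)^−36) = $1,273.18.
Total interest on Offer X = 36 × $1,273.18 − $39,400 = $6,434.48.
Offer Y: at 8.625% the monthly rate is 0.0071875, so the payment is 39,400 × 0.0071875 / (1 − 1.0071875^−72) = $702.90.
Total interest on Offer Y = 72 × $702.90 − $39,400 = $11,208.80.
Offer X is lower by $4,774.32.

Offer X by $4,774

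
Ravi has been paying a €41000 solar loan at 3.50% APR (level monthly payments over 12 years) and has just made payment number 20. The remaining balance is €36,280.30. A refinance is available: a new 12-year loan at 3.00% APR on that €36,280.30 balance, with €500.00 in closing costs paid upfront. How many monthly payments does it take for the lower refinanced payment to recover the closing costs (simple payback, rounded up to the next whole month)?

11 months

Current payment = 41,000 × 3.5%/12 / (1 − (1+0.0029167)^−144) = €349.10.
Refinanced payment = 36,280.30 × 0.0025000 / (1 − (1+0.0025000)^−144) = €300.32.
Monthly savings = €349.10 − €300.32 = €48.78.
Break-even = €500.00 / €48.78 = 10.25 → 11 months.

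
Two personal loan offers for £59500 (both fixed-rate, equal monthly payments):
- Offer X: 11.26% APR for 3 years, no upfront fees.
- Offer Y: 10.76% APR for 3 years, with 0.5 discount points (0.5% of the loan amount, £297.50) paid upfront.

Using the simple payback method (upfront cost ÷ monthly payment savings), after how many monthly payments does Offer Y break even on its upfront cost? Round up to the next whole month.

Offer X: at 11.26% the monthly rate is 0.0093833, so the payment is 59,500 × 0.0093833 / (1 − 1.0093833^−36) = £1,955.29.
Offer Y: monthly rate = 10.76%/12 = 0.0089667; payment = 59,500 × 0.0089667 / (1 − (1+0.0089667)^−36) = £1,941.20.
Monthly savings = £1,955.29 − £1,941.20 = £14.09.
Break-even = £297.50 / £14.09 = 21.11 → 22 months.

22 months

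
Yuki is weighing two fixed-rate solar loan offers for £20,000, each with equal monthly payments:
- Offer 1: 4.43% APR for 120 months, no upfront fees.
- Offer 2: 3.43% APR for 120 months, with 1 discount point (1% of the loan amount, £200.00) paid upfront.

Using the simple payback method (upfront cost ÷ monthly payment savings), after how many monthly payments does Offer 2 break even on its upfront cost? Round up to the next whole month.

22 months

Offer 1: at 4.43% the monthly rate is 0.0036917, so the payment is 20,000 × 0.0036917 / (1 − 1.0036917^−120) = £206.60.
Offer 2: monthly rate = 3.43%/12 = 0.0028583; payment = 20,000 × 0.0028583 / (1 − (1+0.0028583)^−120) = £197.12.
Monthly savings = £206.60 − £197.12 = £9.48.
Break-even = £200.00 / £9.48 = 21.10 → 22 months.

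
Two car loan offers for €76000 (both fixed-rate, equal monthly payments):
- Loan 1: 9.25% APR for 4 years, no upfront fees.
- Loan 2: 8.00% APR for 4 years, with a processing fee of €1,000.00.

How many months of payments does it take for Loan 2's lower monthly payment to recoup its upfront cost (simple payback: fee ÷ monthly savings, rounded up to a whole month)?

23 months

Loan 1: at 9.25% the monthly rate is 0.0077083, so the payment is 76,000 × 0.0077083 / (1 − 1.0077083^−48) = €1,900.30.
Loan 2: monthly rate = 8%/12 = 0.0066667; payment = 76,000 × 0.0066667 / (1 − (1+0.0066667)^−48) = €1,855.38.
Monthly savings = €1,900.30 − €1,855.38 = €44.92.
Break-even = €1,000.00 / €44.92 = 22.26 → 23 months.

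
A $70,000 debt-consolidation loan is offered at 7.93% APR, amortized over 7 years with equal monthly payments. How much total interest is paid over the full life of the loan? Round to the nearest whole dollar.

Monthly rate = 7.93%/12 = 0.0066083; payment = 70,000 × 0.0066083 / (1 − (1+0.0066083)^−84) = $1,088.60.
Total paid = 84 × $1,088.60 = $91,442.40; interest = $91,442.40 − $70,000 = $21,442.40.

$21,442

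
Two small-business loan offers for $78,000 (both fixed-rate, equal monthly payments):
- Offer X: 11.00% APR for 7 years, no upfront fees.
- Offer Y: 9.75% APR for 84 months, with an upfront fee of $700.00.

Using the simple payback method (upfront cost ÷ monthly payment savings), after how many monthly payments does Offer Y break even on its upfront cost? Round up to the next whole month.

14 months

Offer X: monthly rate = 11%/12 = 0.0091667; payment = 78,000 × 0.0091667 / (1 − (1+0.0091667)^−84) = $1,335.55.
Offer Y: at 9.75% the monthly rate is 0.0081250, so the payment is 78,000 × 0.0081250 / (1 − 1.0081250^−84) = $1,284.84.
Monthly savings = $1,335.55 − $1,284.84 = $50.71.
Break-even = $700.00 / $50.71 = 13.80 → 14 months.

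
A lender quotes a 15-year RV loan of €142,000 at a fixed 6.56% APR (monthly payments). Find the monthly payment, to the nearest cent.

At 6.56% the monthly rate is 0.0054667, so the payment is 142,000 × 0.0054667 / (1 − 1.0054667^−180) = €1,241.66.

€1,241.66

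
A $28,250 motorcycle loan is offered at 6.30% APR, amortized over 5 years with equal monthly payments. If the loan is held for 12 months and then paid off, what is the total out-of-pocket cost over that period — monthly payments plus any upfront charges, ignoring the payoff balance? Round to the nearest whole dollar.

Monthly rate = 6.3%/12 = 0.0052500; payment = 28,250 × 0.0052500 / (1 − (1+0.0052500)^−60) = $550.10.
Total outlay = 12 × $550.10 = $6,601.20.

$6,601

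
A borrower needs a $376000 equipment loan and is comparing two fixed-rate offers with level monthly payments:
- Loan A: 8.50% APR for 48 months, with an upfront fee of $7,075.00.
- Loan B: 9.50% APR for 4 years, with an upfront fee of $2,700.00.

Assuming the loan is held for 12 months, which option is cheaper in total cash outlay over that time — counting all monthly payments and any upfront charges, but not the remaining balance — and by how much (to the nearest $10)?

Loan A: at 8.50% the monthly rate is 0.0070833, so the payment is 376,000 × 0.0070833 / (1 − 1.0070833^−48) = $9,267.76.
Loan B: monthly rate = 9.5%/12 = 0.0079167; payment = 376,000 × 0.0079167 / (1 − (1+0.0079167)^−48) = $9,446.30.
Over 12 months: Loan A costs 12 × $9,267.76 + $7,075.00 = $118,288.12; Loan B costs 12 × $9,446.30 + $2,700.00 = $116,055.60.
Loan B is cheaper by $118,288.12 − $116,055.60 = $2,232.52.

Loan B by $2,230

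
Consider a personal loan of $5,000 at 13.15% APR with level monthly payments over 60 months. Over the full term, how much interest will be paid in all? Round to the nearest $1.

$1,849

At 13.15% the monthly rate is 0.0109583, so the payment is 5,000 × 0.0109583 / (1 − 1.0109583^−60) = $114.15.
Total paid = 60 × $114.15 = $6,849.00; interest = $6,849.00 − $5,000 = $1,849.00.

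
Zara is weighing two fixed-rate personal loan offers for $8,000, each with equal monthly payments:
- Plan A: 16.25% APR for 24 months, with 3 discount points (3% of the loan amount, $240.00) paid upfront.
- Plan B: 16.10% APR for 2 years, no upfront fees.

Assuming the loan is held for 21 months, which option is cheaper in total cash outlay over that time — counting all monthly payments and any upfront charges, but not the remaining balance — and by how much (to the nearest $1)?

Plan A: monthly rate = 16.25%/12 = 0.0135417; payment = 8,000 × 0.0135417 / (1 − (1+0.0135417)^−24) = $392.66.
Plan B: at 16.10% the monthly rate is 0.0134167, so the payment is 8,000 × 0.0134167 / (1 − 1.0134167^−24) = $392.09.
Over 21 months: Plan A costs 21 × $392.66 + $240.00 = $8,485.86; Plan B costs 21 × $392.09 = $8,233.89.
Plan B is cheaper by $8,485.86 − $8,233.89 = $251.97.

Plan B by $252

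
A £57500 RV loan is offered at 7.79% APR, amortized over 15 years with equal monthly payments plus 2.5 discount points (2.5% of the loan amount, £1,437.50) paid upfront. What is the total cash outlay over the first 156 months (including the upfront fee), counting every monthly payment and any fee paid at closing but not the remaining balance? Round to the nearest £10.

At 7.79% the monthly rate is 0.0064917, so the payment is 57,500 × 0.0064917 / (1 − 1.0064917^−180) = £542.55.
Total outlay = 156 × £542.55 + £1,437.50 = £86,075.30.

£86,080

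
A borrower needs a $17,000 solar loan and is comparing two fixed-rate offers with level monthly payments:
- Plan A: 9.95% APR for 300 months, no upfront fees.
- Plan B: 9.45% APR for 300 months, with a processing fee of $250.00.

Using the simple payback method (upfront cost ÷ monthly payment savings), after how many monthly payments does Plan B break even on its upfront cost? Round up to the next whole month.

Plan A: at 9.95% the monthly rate is 0.0082917, so the payment is 17,000 × 0.0082917 / (1 − 1.0082917^−300) = $153.88.
Plan B: monthly rate = 9.45%/12 = 0.0078750; payment = 17,000 × 0.0078750 / (1 − (1+0.0078750)^−300) = $147.94.
Monthly savings = $153.88 − $147.94 = $5.94.
Break-even = $250.00 / $5.94 = 42.09 → 43 months.

43 months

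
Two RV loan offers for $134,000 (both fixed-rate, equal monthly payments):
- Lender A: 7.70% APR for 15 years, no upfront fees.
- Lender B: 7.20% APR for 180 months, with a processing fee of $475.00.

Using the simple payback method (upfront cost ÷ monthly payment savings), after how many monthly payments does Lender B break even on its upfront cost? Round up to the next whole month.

Lender A: at 7.70% the monthly rate is 0.0064167, so the payment is 134,000 × 0.0064167 / (1 − 1.0064167^−180) = $1,257.47.
Lender B: monthly rate = 7.2%/12 = 0.0060000; payment = 134,000 × 0.0060000 / (1 − (1+0.0060000)^−180) = $1,219.46.
Monthly savings = $1,257.47 − $1,219.46 = $38.01.
Break-even = $475.00 / $38.01 = 12.50 → 13 months.

13 months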